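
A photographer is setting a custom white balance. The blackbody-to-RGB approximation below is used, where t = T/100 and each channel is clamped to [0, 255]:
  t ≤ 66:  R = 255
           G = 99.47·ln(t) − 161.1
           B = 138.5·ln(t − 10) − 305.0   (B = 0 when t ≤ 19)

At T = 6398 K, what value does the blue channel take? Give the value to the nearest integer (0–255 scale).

t = 6398/100 = 63.98; the t ≤ 66 branch applies.
B = 138.5·ln(63.98 − 10) − 305.0 = 138.5·ln 53.98 − 305.0 = 138.5·3.9886 − 305.0 = 247.423.
Rounded: 247.

247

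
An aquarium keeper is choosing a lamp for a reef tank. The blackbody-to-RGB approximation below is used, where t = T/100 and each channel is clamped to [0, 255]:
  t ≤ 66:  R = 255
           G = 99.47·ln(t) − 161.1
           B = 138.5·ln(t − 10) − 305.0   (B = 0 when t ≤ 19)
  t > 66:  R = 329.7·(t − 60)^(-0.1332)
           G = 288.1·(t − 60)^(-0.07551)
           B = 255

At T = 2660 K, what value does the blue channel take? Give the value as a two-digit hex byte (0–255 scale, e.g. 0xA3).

t = 2660/100 = 26.6; the t ≤ 66 branch applies.
B = 138.5·ln(26.6 − 10) − 305.0 = 138.5·ln 16.6 − 305.0 = 138.5·2.8094 − 305.0 = 84.102.
Rounded: 84; in hex, 0x54.

0x54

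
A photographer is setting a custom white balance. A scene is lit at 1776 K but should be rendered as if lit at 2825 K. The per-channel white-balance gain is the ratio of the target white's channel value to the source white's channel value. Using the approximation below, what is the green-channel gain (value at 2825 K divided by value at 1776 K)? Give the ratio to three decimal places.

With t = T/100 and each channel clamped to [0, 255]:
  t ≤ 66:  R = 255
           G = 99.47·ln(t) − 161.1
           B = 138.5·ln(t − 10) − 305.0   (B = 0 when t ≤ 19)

1.369

At 1776 K (t = 17.76):
  G = 99.47·ln 17.76 − 161.1 = 99.47·2.8769 − 161.1 = 125.070.
At 2825 K (t = 28.25):
  G = 99.47·ln 28.25 − 161.1 = 99.47·3.3411 − 161.1 = 171.239.
Gain = 171.239 / 125.070 = 1.3691 → 1.369.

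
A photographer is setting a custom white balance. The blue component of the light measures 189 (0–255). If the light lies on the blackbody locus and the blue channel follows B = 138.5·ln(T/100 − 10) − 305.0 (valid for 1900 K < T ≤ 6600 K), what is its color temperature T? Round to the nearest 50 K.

ln(t − 10) = (189 + 305.0) / 138.5 = 3.5668.
t − 10 = e^3.5668 = 35.403, so t = 45.403.
T = 100·t = 4540 K → 4550 K to the nearest 50 K.

4550 K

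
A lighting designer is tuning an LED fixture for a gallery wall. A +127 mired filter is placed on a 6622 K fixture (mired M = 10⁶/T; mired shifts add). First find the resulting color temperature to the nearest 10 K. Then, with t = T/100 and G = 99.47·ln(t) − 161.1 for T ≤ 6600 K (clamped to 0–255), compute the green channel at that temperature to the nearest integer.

195

M_in = 10⁶/6622 = 151.01; M_out = 151.01 + (+127) = 278.01.
T_out = 10⁶/278.01 = 3597.0 K → 3600 K; t = 36.
G = 99.47·ln 36 − 161.1 = 99.47·3.5835 − 161.1 = 195.353.
Rounded: 195.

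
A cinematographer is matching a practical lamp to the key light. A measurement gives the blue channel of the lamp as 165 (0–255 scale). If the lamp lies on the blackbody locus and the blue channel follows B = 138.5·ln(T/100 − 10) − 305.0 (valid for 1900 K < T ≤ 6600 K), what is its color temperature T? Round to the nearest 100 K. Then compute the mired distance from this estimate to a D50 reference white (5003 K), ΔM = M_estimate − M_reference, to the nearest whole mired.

ln(t − 10) = (165 + 305.0) / 138.5 = 3.3935.
t − 10 = e^3.3935 = 29.770, so t = 39.770.
T = 100·t = 3977 K → 4000 K to the nearest 100 K.
M_estimate = 10⁶/4000 = 250.00; M_reference = 10⁶/5003 = 199.88.
ΔM = 250.00 − 199.88 = 50.12 → +50 mireds.

+50 mireds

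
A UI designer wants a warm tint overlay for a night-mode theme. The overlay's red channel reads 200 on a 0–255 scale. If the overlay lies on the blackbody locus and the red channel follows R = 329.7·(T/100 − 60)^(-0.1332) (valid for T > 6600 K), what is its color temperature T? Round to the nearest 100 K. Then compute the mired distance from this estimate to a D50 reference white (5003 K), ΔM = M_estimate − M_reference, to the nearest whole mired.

-103 mireds

(t − 60)^(-0.1332) = 200/329.7 = 0.60661.
t − 60 = 0.60661^(1/-0.1332) = 0.60661^(-7.508) = 42.638, so t = 102.638.
T = 100·t = 10264 K → 10300 K to the nearest 100 K.
M_estimate = 10⁶/10300 = 97.09; M_reference = 10⁶/5003 = 199.88.
ΔM = 97.09 − 199.88 = -102.79 → -103 mireds.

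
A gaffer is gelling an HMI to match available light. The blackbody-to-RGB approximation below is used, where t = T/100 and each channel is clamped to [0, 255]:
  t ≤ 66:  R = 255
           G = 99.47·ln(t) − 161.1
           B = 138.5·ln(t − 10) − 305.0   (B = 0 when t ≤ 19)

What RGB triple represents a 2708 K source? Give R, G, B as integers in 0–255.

t = 2708/100 = 27.08; the t ≤ 66 branch applies.
R = 255 by definition for t ≤ 66.
G = 99.47·ln 27.08 − 161.1 = 99.47·3.2988 − 161.1 = 167.031.
B = 138.5·ln(27.08 − 10) − 305.0 = 138.5·ln 17.08 − 305.0 = 138.5·2.8379 − 305.0 = 88.050.
Rounded: (255, 167, 88).

R=255, G=167, B=88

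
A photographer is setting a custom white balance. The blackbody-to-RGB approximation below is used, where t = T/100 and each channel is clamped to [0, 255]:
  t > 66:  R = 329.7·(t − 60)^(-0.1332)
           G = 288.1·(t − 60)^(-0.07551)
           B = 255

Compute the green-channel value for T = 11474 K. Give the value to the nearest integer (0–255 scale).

213

t = 11474/100 = 114.74; the t > 66 branch applies.
G = 288.1·(114.74 − 60)^(-0.07551) = 288.1·54.74^(-0.07551) = 288.1·0.73916 = 212.953.
Rounded: 213.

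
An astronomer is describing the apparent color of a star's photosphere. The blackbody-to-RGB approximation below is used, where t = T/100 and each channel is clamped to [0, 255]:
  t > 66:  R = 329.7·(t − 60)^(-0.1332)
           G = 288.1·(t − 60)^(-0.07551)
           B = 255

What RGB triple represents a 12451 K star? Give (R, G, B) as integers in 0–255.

(189, 210, 255)

t = 12451/100 = 124.51; the t > 66 branch applies.
R = 329.7·(124.51 − 60)^(-0.1332) = 329.7·64.51^(-0.1332) = 329.7·0.57406 = 189.268.
G = 288.1·(124.51 − 60)^(-0.07551) = 288.1·64.51^(-0.07551) = 288.1·0.73005 = 210.329.
B = 255 by definition for t > 66.
Rounded: (189, 210, 255).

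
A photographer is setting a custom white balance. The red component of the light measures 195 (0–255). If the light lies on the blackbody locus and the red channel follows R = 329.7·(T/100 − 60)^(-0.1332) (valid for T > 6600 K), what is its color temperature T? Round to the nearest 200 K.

(t − 60)^(-0.1332) = 195/329.7 = 0.59145.
t − 60 = 0.59145^(1/-0.1332) = 0.59145^(-7.508) = 51.564, so t = 111.564.
T = 100·t = 11156 K → 11200 K to the nearest 200 K.

11200 K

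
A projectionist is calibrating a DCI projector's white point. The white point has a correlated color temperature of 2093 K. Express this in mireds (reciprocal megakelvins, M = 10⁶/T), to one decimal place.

M = 10⁶ / 2093 = 477.783 → 477.8 mireds.

477.8 mireds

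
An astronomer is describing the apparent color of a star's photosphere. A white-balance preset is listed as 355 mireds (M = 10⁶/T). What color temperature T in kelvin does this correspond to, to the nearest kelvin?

T = 10⁶ / 355 = 2816.90 K → 2817 K.

2817 K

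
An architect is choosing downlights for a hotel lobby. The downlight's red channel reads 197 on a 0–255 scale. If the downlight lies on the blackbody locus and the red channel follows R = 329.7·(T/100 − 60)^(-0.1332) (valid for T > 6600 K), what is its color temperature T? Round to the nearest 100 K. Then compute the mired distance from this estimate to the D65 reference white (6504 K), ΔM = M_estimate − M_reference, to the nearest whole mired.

(t − 60)^(-0.1332) = 197/329.7 = 0.59751.
t − 60 = 0.59751^(1/-0.1332) = 0.59751^(-7.508) = 47.761, so t = 107.761.
T = 100·t = 10776 K → 10800 K to the nearest 100 K.
M_estimate = 10⁶/10800 = 92.59; M_reference = 10⁶/6504 = 153.75.
ΔM = 92.59 − 153.75 = -61.16 → -61 mireds.

-61 mireds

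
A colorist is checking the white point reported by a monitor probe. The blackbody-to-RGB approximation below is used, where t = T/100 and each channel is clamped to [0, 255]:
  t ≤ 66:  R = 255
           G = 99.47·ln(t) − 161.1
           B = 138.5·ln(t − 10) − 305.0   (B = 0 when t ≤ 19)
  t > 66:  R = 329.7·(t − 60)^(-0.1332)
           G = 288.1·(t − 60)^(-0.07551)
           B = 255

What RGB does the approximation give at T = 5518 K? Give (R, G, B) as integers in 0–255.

t = 5518/100 = 55.18; the t ≤ 66 branch applies.
R = 255 by definition for t ≤ 66.
G = 99.47·ln 55.18 − 161.1 = 99.47·4.0106 − 161.1 = 237.834.
B = 138.5·ln(55.18 − 10) − 305.0 = 138.5·ln 45.18 − 305.0 = 138.5·3.8107 − 305.0 = 222.776.
Rounded: (255, 238, 223).

(255, 238, 223)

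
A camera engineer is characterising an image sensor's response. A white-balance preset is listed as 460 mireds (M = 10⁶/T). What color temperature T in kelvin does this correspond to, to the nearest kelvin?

T = 10⁶ / 460 = 2173.91 K → 2174 K.

2174 K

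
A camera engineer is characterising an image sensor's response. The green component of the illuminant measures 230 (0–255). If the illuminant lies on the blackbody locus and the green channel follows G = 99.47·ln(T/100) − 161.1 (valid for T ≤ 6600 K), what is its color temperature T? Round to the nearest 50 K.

ln t = (230 + 161.1) / 99.47 = 3.9318.
t = e^3.9318 = 51.001.
T = 100·t = 5100 K → 5100 K to the nearest 50 K.

5100 K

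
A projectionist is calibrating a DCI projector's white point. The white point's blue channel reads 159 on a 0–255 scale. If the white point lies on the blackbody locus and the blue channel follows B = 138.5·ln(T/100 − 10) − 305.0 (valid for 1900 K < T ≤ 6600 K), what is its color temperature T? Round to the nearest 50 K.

3850 K

ln(t − 10) = (159 + 305.0) / 138.5 = 3.3502.
t − 10 = e^3.3502 = 28.508, so t = 38.508.
T = 100·t = 3851 K → 3850 K to the nearest 50 K.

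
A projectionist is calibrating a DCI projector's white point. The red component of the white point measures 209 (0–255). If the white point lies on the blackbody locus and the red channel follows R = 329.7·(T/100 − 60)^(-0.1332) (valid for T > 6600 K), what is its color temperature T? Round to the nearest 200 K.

(t − 60)^(-0.1332) = 209/329.7 = 0.63391.
t − 60 = 0.63391^(1/-0.1332) = 0.63391^(-7.508) = 30.639, so t = 90.639.
T = 100·t = 9064 K → 9000 K to the nearest 200 K.

9000 K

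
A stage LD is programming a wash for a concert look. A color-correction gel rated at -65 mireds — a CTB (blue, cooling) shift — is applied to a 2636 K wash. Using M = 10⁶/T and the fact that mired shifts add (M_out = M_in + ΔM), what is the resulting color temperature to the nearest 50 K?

M_in = 10⁶/2636 = 379.36 mireds.
M_out = 379.36 + (-65) = 314.36 mireds.
T_out = 10⁶/314.36 = 3181.0 K → 3200 K.

3200 K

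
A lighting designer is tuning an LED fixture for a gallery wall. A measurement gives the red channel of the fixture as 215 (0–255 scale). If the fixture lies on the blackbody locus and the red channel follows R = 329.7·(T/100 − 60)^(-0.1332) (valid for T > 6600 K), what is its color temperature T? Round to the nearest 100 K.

(t − 60)^(-0.1332) = 215/329.7 = 0.65211.
t − 60 = 0.65211^(1/-0.1332) = 0.65211^(-7.508) = 24.774, so t = 84.774.
T = 100·t = 8477 K → 8500 K to the nearest 100 K.

8500 K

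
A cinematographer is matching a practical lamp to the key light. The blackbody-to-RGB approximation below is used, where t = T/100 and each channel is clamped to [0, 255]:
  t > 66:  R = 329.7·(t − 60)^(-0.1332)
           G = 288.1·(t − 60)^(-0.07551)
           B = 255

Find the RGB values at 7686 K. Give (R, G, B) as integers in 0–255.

t = 7686/100 = 76.86; the t > 66 branch applies.
R = 329.7·(76.86 − 60)^(-0.1332) = 329.7·16.86^(-0.1332) = 329.7·0.68641 = 226.309.
G = 288.1·(76.86 − 60)^(-0.07551) = 288.1·16.86^(-0.07551) = 288.1·0.80790 = 232.757.
B = 255 by definition for t > 66.
Rounded: (226, 233, 255).

(226, 233, 255)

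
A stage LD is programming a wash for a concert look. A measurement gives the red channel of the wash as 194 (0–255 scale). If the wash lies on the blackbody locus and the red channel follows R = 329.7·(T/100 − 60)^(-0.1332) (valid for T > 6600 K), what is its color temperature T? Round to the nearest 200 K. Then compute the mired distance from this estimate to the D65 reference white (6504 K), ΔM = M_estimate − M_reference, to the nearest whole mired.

-66 mireds

(t − 60)^(-0.1332) = 194/329.7 = 0.58841.
t − 60 = 0.58841^(1/-0.1332) = 0.58841^(-7.508) = 53.593, so t = 113.593.
T = 100·t = 11359 K → 11400 K to the nearest 200 K.
M_estimate = 10⁶/11400 = 87.72; M_reference = 10⁶/6504 = 153.75.
ΔM = 87.72 − 153.75 = -66.03 → -66 mireds.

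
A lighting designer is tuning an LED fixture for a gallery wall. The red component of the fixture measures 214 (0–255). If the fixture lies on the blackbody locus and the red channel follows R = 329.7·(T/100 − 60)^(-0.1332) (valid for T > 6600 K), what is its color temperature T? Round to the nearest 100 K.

(t − 60)^(-0.1332) = 214/329.7 = 0.64907.
t − 60 = 0.64907^(1/-0.1332) = 0.64907^(-7.508) = 25.657, so t = 85.657.
T = 100·t = 8566 K → 8600 K to the nearest 100 K.

8600 K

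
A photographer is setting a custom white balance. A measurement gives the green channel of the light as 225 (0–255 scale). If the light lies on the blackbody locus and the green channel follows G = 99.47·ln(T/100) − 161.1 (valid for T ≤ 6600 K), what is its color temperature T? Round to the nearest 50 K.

ln t = (225 + 161.1) / 99.47 = 3.8816.
t = e^3.8816 = 48.500.
T = 100·t = 4850 K → 4850 K to the nearest 50 K.

4850 K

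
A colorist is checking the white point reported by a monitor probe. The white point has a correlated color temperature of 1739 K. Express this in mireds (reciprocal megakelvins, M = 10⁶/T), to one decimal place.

M = 10⁶ / 1739 = 575.043 → 575.0 mireds.

575.0 mireds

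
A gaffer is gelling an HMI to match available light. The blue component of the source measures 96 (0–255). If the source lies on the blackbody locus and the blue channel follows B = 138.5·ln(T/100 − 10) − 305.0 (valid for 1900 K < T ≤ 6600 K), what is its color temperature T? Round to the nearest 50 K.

2800 K

ln(t − 10) = (96 + 305.0) / 138.5 = 2.8953.
t − 10 = e^2.8953 = 18.089, so t = 28.089.
T = 100·t = 2809 K → 2800 K to the nearest 50 K.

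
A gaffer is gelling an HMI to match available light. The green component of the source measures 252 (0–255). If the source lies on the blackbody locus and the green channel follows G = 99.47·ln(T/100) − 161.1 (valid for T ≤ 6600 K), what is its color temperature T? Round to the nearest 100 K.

6400 K

ln t = (252 + 161.1) / 99.47 = 4.1530.
t = e^4.1530 = 63.625.
T = 100·t = 6363 K → 6400 K to the nearest 100 K.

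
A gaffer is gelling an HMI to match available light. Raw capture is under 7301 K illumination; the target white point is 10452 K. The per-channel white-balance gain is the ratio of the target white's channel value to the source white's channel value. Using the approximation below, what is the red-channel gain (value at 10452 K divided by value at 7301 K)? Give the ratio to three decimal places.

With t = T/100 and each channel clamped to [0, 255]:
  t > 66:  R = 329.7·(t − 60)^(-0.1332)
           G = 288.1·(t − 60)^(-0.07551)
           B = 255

At 7301 K (t = 73.01):
  R = 329.7·(73.01 − 60)^(-0.1332) = 329.7·13.01^(-0.1332) = 329.7·0.71052 = 234.259.
At 10452 K (t = 104.52):
  R = 329.7·(104.52 − 60)^(-0.1332) = 329.7·44.52^(-0.1332) = 329.7·0.60313 = 198.853.
Gain = 198.853 / 234.259 = 0.8489 → 0.849.

0.849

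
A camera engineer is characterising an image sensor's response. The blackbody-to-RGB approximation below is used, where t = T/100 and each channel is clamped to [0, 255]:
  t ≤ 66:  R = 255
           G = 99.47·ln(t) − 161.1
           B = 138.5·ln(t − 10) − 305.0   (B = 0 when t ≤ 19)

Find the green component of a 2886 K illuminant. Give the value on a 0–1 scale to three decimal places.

0.680

t = 2886/100 = 28.86; the t ≤ 66 branch applies.
G = 99.47·ln 28.86 − 161.1 = 99.47·3.3625 − 161.1 = 173.364.
On a 0–1 scale: 173.364/255 = 0.6799 → 0.680.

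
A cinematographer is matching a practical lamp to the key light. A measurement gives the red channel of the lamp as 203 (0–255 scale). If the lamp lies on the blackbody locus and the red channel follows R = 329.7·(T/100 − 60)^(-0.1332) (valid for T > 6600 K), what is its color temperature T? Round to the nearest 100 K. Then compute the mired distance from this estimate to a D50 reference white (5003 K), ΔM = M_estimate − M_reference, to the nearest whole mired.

-98 mireds

(t − 60)^(-0.1332) = 203/329.7 = 0.61571.
t − 60 = 0.61571^(1/-0.1332) = 0.61571^(-7.508) = 38.129, so t = 98.129.
T = 100·t = 9813 K → 9800 K to the nearest 100 K.
M_estimate = 10⁶/9800 = 102.04; M_reference = 10⁶/5003 = 199.88.
ΔM = 102.04 − 199.88 = -97.84 → -98 mireds.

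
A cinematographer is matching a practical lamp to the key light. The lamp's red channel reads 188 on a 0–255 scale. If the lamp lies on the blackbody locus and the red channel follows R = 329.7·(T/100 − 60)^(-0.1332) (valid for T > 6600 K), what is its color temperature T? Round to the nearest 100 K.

(t − 60)^(-0.1332) = 188/329.7 = 0.57022.
t − 60 = 0.57022^(1/-0.1332) = 0.57022^(-7.508) = 67.848, so t = 127.848.
T = 100·t = 12785 K → 12800 K to the nearest 100 K.

12800 K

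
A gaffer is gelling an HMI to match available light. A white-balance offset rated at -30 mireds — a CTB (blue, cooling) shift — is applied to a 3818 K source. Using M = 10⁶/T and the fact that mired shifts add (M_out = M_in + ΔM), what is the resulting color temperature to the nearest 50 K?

4300 K

M_in = 10⁶/3818 = 261.92 mireds.
M_out = 261.92 + (-30) = 231.92 mireds.
T_out = 10⁶/231.92 = 4311.9 K → 4300 K.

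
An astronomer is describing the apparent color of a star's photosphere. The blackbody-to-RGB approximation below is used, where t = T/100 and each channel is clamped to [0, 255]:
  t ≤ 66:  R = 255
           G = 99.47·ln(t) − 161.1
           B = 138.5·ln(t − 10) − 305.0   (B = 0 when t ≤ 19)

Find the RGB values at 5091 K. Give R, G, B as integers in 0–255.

t = 5091/100 = 50.91; the t ≤ 66 branch applies.
R = 255 by definition for t ≤ 66.
G = 99.47·ln 50.91 − 161.1 = 99.47·3.9301 − 161.1 = 229.823.
B = 138.5·ln(50.91 − 10) − 305.0 = 138.5·ln 40.91 − 305.0 = 138.5·3.7114 − 305.0 = 209.025.
Rounded: (255, 230, 209).

R=255, G=230, B=209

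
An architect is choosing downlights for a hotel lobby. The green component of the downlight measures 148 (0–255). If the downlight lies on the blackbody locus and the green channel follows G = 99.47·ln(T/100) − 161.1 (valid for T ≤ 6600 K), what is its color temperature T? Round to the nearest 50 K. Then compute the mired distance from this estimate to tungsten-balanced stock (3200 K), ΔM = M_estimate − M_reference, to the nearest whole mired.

ln t = (148 + 161.1) / 99.47 = 3.1075.
t = e^3.1075 = 22.364.
T = 100·t = 2236 K → 2250 K to the nearest 50 K.
M_estimate = 10⁶/2250 = 444.44; M_reference = 10⁶/3200 = 312.50.
ΔM = 444.44 − 312.50 = 131.94 → +132 mireds.

+132 mireds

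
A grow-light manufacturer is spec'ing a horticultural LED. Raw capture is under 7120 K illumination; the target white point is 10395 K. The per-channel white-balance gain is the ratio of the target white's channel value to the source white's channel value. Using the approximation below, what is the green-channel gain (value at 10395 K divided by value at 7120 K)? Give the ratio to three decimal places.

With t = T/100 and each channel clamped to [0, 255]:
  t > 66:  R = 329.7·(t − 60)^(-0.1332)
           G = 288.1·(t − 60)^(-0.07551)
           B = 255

0.902

At 7120 K (t = 71.2):
  G = 288.1·(71.2 − 60)^(-0.07551) = 288.1·11.2^(-0.07551) = 288.1·0.83325 = 240.058.
At 10395 K (t = 103.95):
  G = 288.1·(103.95 − 60)^(-0.07551) = 288.1·43.95^(-0.07551) = 288.1·0.75152 = 216.513.
Gain = 216.513 / 240.058 = 0.9019 → 0.902.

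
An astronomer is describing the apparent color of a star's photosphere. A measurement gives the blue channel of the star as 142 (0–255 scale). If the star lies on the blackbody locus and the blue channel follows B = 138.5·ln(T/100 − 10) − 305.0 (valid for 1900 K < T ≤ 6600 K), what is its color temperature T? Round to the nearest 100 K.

3500 K

ln(t − 10) = (142 + 305.0) / 138.5 = 3.2274.
t − 10 = e^3.2274 = 25.215, so t = 35.215.
T = 100·t = 3521 K → 3500 K to the nearest 100 K.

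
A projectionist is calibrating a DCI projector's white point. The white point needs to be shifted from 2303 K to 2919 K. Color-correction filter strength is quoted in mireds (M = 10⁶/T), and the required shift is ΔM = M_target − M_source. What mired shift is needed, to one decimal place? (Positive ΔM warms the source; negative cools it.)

M_source = 10⁶/2303 = 434.216; M_target = 10⁶/2919 = 342.583.
ΔM = 342.583 − 434.216 = -91.633 → -91.6 mireds, a cooling shift.

-91.6 mireds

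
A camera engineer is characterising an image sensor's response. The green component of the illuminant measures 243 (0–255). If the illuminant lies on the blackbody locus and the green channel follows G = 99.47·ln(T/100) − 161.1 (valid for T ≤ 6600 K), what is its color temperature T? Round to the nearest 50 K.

5800 K

ln t = (243 + 161.1) / 99.47 = 4.0625.
t = e^4.0625 = 58.121.
T = 100·t = 5812 K → 5800 K to the nearest 50 K.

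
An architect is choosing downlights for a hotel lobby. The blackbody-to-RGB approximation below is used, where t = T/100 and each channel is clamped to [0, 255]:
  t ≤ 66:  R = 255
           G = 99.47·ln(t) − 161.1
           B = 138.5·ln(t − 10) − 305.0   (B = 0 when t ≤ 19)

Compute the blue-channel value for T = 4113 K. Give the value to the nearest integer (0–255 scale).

171

t = 4113/100 = 41.13; the t ≤ 66 branch applies.
B = 138.5·ln(41.13 − 10) − 305.0 = 138.5·ln 31.13 − 305.0 = 138.5·3.4382 − 305.0 = 171.187.
Rounded: 171.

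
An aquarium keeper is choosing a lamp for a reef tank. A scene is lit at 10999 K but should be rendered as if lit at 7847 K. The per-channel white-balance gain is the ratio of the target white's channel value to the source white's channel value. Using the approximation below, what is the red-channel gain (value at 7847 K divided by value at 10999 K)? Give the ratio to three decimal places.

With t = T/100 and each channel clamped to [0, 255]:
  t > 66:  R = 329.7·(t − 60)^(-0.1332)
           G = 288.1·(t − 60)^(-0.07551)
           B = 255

1.142

At 10999 K (t = 109.99):
  R = 329.7·(109.99 − 60)^(-0.1332) = 329.7·49.99^(-0.1332) = 329.7·0.59389 = 195.807.
At 7847 K (t = 78.47):
  R = 329.7·(78.47 − 60)^(-0.1332) = 329.7·18.47^(-0.1332) = 329.7·0.67812 = 223.576.
Gain = 223.576 / 195.807 = 1.1418 → 1.142.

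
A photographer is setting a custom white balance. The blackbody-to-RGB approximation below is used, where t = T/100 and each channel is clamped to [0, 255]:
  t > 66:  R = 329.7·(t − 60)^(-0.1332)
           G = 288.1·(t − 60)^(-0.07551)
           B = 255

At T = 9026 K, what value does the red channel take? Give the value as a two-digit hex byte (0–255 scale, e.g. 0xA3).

0xD1

t = 9026/100 = 90.26; the t > 66 branch applies.
R = 329.7·(90.26 − 60)^(-0.1332) = 329.7·30.26^(-0.1332) = 329.7·0.63496 = 209.347.
Rounded: 209; in hex, 0xD1.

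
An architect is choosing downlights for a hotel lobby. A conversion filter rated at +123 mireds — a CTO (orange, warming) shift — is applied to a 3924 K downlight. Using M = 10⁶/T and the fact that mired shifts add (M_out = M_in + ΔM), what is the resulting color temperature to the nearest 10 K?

2650 K

M_in = 10⁶/3924 = 254.84 mireds.
M_out = 254.84 + (+123) = 377.84 mireds.
T_out = 10⁶/377.84 = 2646.6 K → 2650 K.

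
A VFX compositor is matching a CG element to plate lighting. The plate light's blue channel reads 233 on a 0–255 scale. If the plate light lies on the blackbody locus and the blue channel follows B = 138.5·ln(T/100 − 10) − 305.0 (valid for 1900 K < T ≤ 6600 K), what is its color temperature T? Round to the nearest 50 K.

5850 K

ln(t − 10) = (233 + 305.0) / 138.5 = 3.8845.
t − 10 = e^3.8845 = 48.641, so t = 58.641.
T = 100·t = 5864 K → 5850 K to the nearest 50 K.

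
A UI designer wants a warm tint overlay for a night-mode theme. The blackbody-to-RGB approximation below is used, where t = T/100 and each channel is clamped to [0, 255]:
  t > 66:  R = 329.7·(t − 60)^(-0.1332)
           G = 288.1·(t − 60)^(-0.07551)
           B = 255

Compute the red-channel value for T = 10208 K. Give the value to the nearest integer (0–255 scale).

t = 10208/100 = 102.08; the t > 66 branch applies.
R = 329.7·(102.08 − 60)^(-0.1332) = 329.7·42.08^(-0.1332) = 329.7·0.60768 = 200.351.
Rounded: 200.

200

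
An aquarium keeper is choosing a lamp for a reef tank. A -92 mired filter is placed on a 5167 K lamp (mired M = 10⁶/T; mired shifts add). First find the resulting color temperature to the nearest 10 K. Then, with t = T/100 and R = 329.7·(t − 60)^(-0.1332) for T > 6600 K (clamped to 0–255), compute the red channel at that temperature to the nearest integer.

M_in = 10⁶/5167 = 193.54; M_out = 193.54 + (-92) = 101.54.
T_out = 10⁶/101.54 = 9848.7 K → 9850 K; t = 98.5.
R = 329.7·(98.5 − 60)^(-0.1332) = 329.7·38.5^(-0.1332) = 329.7·0.61492 = 202.738.
Rounded: 203.

203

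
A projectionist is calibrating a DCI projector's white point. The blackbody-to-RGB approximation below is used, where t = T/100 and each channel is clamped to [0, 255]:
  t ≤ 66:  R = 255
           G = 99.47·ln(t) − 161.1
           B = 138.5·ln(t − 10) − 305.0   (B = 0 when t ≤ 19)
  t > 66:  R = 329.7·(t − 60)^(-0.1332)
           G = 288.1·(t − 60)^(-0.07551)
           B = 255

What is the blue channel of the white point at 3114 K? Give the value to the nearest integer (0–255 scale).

t = 3114/100 = 31.14; the t ≤ 66 branch applies.
B = 138.5·ln(31.14 − 10) − 305.0 = 138.5·ln 21.14 − 305.0 = 138.5·3.0512 − 305.0 = 117.587.
Rounded: 118.

118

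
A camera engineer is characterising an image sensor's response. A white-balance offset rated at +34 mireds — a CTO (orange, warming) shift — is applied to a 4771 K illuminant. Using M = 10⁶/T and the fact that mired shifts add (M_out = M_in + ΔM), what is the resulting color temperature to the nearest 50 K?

4100 K

M_in = 10⁶/4771 = 209.60 mireds.
M_out = 209.60 + (+34) = 243.60 mireds.
T_out = 10⁶/243.60 = 4105.1 K → 4100 K.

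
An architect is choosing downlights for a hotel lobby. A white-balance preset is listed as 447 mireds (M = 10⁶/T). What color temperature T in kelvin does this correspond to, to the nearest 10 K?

2240 K

T = 10⁶ / 447 = 2237.14 K → 2240 K.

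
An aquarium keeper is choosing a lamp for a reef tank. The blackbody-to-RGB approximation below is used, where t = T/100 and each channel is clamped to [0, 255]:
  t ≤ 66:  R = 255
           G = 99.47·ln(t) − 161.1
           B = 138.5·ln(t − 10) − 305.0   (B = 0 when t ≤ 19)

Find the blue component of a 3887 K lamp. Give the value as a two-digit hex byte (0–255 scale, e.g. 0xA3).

t = 3887/100 = 38.87; the t ≤ 66 branch applies.
B = 138.5·ln(38.87 − 10) − 305.0 = 138.5·ln 28.87 − 305.0 = 138.5·3.3628 − 305.0 = 160.748.
Rounded: 161; in hex, 0xA1.

0xA1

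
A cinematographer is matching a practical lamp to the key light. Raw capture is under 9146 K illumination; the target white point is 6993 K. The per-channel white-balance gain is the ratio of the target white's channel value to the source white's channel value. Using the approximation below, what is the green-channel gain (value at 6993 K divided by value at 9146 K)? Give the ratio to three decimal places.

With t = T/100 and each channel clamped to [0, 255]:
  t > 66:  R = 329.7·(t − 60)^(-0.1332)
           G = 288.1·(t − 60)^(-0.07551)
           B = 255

1.091

At 9146 K (t = 91.46):
  G = 288.1·(91.46 − 60)^(-0.07551) = 288.1·31.46^(-0.07551) = 288.1·0.77073 = 222.048.
At 6993 K (t = 69.93):
  G = 288.1·(69.93 − 60)^(-0.07551) = 288.1·9.93^(-0.07551) = 288.1·0.84085 = 242.250.
Gain = 242.250 / 222.048 = 1.0910 → 1.091.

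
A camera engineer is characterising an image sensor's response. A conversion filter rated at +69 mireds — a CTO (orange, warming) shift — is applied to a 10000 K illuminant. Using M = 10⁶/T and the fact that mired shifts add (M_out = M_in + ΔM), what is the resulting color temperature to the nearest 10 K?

M_in = 10⁶/10000 = 100.00 mireds.
M_out = 100.00 + (+69) = 169.00 mireds.
T_out = 10⁶/169.00 = 5917.2 K → 5920 K.

5920 K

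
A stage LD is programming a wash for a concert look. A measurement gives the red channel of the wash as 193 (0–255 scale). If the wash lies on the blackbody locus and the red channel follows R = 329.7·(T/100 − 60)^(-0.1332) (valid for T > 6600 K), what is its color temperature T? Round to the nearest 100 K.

11600 K

(t − 60)^(-0.1332) = 193/329.7 = 0.58538.
t − 60 = 0.58538^(1/-0.1332) = 0.58538^(-7.508) = 55.713, so t = 115.713.
T = 100·t = 11571 K → 11600 K to the nearest 100 K.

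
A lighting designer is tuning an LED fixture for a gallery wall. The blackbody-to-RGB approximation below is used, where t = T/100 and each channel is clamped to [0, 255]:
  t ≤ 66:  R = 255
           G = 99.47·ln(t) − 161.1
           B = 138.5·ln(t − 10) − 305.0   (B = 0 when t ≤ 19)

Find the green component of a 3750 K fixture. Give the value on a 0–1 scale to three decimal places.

t = 3750/100 = 37.5; the t ≤ 66 branch applies.
G = 99.47·ln 37.5 − 161.1 = 99.47·3.6243 − 161.1 = 199.413.
On a 0–1 scale: 199.413/255 = 0.7820 → 0.782.

0.782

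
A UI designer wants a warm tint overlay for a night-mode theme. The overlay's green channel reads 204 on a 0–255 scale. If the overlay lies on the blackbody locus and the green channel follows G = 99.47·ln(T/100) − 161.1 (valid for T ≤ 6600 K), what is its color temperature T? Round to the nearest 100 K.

3900 K

ln t = (204 + 161.1) / 99.47 = 3.6705.
t = e^3.6705 = 39.270.
T = 100·t = 3927 K → 3900 K to the nearest 100 K.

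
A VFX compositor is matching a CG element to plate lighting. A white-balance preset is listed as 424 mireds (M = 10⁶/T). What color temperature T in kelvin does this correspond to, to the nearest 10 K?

T = 10⁶ / 424 = 2358.49 K → 2360 K.

2360 K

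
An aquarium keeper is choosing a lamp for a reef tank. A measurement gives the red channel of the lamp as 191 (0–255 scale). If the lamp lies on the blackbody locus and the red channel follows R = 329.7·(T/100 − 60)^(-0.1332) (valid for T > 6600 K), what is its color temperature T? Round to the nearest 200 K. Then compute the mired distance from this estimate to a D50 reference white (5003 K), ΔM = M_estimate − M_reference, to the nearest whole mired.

(t − 60)^(-0.1332) = 191/329.7 = 0.57931.
t − 60 = 0.57931^(1/-0.1332) = 0.57931^(-7.508) = 60.245, so t = 120.245.
T = 100·t = 12025 K → 12000 K to the nearest 200 K.
M_estimate = 10⁶/12000 = 83.33; M_reference = 10⁶/5003 = 199.88.
ΔM = 83.33 − 199.88 = -116.55 → -117 mireds.

-117 mireds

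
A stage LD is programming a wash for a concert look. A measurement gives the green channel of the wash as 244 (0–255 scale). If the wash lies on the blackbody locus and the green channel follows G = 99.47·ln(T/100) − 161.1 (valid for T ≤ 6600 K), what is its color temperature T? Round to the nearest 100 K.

5900 K

ln t = (244 + 161.1) / 99.47 = 4.0726.
t = e^4.0726 = 58.709.
T = 100·t = 5871 K → 5900 K to the nearest 100 K.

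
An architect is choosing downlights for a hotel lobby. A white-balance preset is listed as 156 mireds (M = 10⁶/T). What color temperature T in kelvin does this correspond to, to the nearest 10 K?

6410 K

T = 10⁶ / 156 = 6410.26 K → 6410 K.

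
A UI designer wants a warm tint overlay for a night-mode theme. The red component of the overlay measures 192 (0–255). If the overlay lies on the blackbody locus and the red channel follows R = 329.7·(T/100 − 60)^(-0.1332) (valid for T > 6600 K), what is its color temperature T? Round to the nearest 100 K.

11800 K

(t − 60)^(-0.1332) = 192/329.7 = 0.58235.
t − 60 = 0.58235^(1/-0.1332) = 0.58235^(-7.508) = 57.929, so t = 117.929.
T = 100·t = 11793 K → 11800 K to the nearest 100 K.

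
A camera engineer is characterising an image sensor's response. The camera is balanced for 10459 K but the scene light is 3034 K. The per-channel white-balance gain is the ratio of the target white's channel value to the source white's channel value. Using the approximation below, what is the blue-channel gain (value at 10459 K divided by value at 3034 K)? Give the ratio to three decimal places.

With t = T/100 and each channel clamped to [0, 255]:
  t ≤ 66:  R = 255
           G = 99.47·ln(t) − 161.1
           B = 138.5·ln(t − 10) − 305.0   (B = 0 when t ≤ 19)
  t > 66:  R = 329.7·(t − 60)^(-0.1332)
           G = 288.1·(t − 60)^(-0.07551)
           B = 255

2.272

At 3034 K (t = 30.34):
  B = 138.5·ln(30.34 − 10) − 305.0 = 138.5·ln 20.34 − 305.0 = 138.5·3.0126 − 305.0 = 112.244.
At 10459 K (t = 104.59):
  B = 255 by definition for t > 66.
Gain = 255.000 / 112.244 = 2.2718 → 2.272.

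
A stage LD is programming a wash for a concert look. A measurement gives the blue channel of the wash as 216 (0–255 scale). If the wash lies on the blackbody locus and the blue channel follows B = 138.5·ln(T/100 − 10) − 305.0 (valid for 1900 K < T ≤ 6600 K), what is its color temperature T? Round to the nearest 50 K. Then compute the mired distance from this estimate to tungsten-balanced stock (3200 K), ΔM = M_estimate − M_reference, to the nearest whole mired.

ln(t − 10) = (216 + 305.0) / 138.5 = 3.7617.
t − 10 = e^3.7617 = 43.023, so t = 53.023.
T = 100·t = 5302 K → 5300 K to the nearest 50 K.
M_estimate = 10⁶/5300 = 188.68; M_reference = 10⁶/3200 = 312.50.
ΔM = 188.68 − 312.50 = -123.82 → -124 mireds.

-124 mireds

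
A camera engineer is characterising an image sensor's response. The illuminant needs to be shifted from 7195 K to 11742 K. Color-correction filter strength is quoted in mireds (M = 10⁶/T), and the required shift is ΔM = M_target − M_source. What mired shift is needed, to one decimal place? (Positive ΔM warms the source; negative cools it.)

M_source = 10⁶/7195 = 138.985; M_target = 10⁶/11742 = 85.164.
ΔM = 85.164 − 138.985 = -53.821 → -53.8 mireds, a cooling shift.

-53.8 mireds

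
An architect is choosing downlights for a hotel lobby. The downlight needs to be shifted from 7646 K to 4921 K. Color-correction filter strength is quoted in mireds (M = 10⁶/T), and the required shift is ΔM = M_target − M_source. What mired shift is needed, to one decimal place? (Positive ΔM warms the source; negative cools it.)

+72.4 mireds

M_source = 10⁶/7646 = 130.787; M_target = 10⁶/4921 = 203.211.
ΔM = 203.211 − 130.787 = 72.423 → +72.4 mireds, a warming shift.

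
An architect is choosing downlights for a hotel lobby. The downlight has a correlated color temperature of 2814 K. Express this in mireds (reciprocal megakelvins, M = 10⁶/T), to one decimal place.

355.4 mireds

M = 10⁶ / 2814 = 355.366 → 355.4 mireds.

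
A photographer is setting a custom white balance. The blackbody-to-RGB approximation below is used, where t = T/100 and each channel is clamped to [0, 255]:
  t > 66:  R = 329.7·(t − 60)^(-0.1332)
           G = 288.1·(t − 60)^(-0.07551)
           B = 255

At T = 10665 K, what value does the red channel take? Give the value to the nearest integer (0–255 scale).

t = 10665/100 = 106.65; the t > 66 branch applies.
R = 329.7·(106.65 − 60)^(-0.1332) = 329.7·46.65^(-0.1332) = 329.7·0.59939 = 197.619.
Rounded: 198.

198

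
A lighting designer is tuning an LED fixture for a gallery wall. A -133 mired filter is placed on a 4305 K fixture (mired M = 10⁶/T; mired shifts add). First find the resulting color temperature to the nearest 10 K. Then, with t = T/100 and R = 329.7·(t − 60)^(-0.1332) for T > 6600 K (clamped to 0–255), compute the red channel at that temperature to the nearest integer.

M_in = 10⁶/4305 = 232.29; M_out = 232.29 + (-133) = 99.29.
T_out = 10⁶/99.29 = 10071.7 K → 10070 K; t = 100.7.
R = 329.7·(100.7 − 60)^(-0.1332) = 329.7·40.7^(-0.1332) = 329.7·0.61038 = 201.243.
Rounded: 201.

201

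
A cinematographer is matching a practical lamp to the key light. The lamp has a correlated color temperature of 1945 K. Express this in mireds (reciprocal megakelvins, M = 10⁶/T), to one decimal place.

M = 10⁶ / 1945 = 514.139 → 514.1 mireds.

514.1 mireds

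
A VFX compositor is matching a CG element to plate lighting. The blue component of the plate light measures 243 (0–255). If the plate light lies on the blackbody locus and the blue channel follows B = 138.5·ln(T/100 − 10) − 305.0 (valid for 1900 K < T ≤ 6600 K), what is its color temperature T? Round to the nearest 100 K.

ln(t − 10) = (243 + 305.0) / 138.5 = 3.9567.
t − 10 = e^3.9567 = 52.283, so t = 62.283.
T = 100·t = 6228 K → 6200 K to the nearest 100 K.

6200 K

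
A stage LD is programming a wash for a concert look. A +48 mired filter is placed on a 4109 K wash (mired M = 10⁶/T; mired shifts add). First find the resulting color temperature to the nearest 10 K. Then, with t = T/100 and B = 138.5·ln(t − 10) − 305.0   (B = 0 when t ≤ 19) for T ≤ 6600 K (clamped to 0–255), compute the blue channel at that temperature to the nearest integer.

M_in = 10⁶/4109 = 243.37; M_out = 243.37 + (+48) = 291.37.
T_out = 10⁶/291.37 = 3432.1 K → 3430 K; t = 34.3.
B = 138.5·ln(34.3 − 10) − 305.0 = 138.5·ln 24.3 − 305.0 = 138.5·3.1905 − 305.0 = 136.881.
Rounded: 137.

137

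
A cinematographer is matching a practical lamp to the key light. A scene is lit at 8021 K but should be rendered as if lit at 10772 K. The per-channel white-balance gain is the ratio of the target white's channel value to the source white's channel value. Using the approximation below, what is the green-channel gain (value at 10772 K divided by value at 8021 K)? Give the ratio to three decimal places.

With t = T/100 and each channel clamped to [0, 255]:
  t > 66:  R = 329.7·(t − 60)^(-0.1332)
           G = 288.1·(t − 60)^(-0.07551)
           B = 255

0.937

At 8021 K (t = 80.21):
  G = 288.1·(80.21 − 60)^(-0.07551) = 288.1·20.21^(-0.07551) = 288.1·0.79692 = 229.594.
At 10772 K (t = 107.72):
  G = 288.1·(107.72 − 60)^(-0.07551) = 288.1·47.72^(-0.07551) = 288.1·0.74686 = 215.171.
Gain = 215.171 / 229.594 = 0.9372 → 0.937.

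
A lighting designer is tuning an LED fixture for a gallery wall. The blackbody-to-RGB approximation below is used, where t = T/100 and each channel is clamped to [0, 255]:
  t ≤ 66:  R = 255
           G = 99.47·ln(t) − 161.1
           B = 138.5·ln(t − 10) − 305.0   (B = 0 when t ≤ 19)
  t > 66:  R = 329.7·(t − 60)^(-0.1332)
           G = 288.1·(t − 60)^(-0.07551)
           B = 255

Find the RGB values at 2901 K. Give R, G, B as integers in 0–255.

t = 2901/100 = 29.01; the t ≤ 66 branch applies.
R = 255 by definition for t ≤ 66.
G = 99.47·ln 29.01 − 161.1 = 99.47·3.3676 − 161.1 = 173.879.
B = 138.5·ln(29.01 − 10) − 305.0 = 138.5·ln 19.01 − 305.0 = 138.5·2.9450 − 305.0 = 102.878.
Rounded: (255, 174, 103).

R=255, G=174, B=103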